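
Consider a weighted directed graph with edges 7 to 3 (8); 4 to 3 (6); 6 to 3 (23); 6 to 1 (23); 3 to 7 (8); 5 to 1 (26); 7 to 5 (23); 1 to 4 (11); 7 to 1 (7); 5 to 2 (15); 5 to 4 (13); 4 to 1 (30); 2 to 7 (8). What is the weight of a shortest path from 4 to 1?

Routes from 4 to 1:
4-1: 30
4-3-7-5-1: 6 + 8 + 23 + 26 = 63
4-3-7-1: 6 + 8 + 7 = 21
Shortest: 21.

21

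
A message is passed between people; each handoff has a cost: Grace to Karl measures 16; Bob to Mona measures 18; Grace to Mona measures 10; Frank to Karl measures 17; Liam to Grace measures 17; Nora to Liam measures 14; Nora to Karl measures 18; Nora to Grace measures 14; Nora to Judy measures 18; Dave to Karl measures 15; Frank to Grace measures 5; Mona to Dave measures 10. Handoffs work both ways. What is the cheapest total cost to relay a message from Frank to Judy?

Comparing a few candidate routes:
Frank -> Grace -> Nora -> Judy: 5 + 14 + 18 = 37
Frank -> Grace -> Liam -> Nora -> Judy: 5 + 17 + 14 + 18 = 54
Frank -> Karl -> Nora -> Judy: 17 + 18 + 18 = 53
Best route has total 37.

37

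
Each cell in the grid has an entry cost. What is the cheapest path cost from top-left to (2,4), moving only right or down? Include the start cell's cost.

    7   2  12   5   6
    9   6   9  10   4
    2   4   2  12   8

41

Take (0,0) (0,1) (1,1) (2,1) (2,2) (2,3) (2,4) for a total of 7 + 2 + 6 + 4 + 2 + 12 + 8 = 41.
For comparison, the top-then-right route costs 44.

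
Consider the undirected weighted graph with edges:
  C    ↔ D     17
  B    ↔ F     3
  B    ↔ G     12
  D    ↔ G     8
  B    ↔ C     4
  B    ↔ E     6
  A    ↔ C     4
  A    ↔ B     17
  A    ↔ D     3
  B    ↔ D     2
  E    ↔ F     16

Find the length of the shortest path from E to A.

Checking several routes:
E→F→B→D→A: 16 + 3 + 2 + 3 = 24
E→B→G→D→A: 6 + 12 + 8 + 3 = 29
E→B→C→A: 6 + 4 + 4 = 14
E→B→D→A: 6 + 2 + 3 = 11
E→B→A: 6 + 17 = 23
E→F→B→C→A: 16 + 3 + 4 + 4 = 27
Shortest: 11.

11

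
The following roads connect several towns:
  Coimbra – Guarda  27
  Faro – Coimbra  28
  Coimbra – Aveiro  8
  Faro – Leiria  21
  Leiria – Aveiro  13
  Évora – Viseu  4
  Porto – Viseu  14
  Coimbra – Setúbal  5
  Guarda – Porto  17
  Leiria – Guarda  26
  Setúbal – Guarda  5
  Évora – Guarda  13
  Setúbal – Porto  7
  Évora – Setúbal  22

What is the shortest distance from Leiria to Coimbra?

Some routes from Leiria to Coimbra:
Leiria -> Aveiro -> Coimbra: 13 + 8 = 21
Leiria -> Faro -> Coimbra: 21 + 28 = 49
Leiria -> Guarda -> Setúbal -> Coimbra: 26 + 5 + 5 = 36
The minimum is 21.

21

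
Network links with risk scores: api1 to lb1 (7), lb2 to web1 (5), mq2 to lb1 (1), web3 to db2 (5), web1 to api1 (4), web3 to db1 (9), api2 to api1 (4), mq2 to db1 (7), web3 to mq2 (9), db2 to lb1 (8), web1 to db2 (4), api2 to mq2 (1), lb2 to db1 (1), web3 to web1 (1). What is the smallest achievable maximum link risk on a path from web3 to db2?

4

Some routes from web3 to db2:
web3-web1-lb2-db1-mq2-lb1-db2: max(1, 5, 1, 7, 1, 8) = 8
web3-db2: max(5) = 5
web3-web1-lb2-db1-mq2-api2-api1-lb1-db2: max(1, 5, 1, 7, 1, 4, 7, 8) = 8
web3-web1-db2: max(1, 4) = 4
web3-web1-api1-lb1-db2: max(1, 4, 7, 8) = 8
web3-web1-api1-api2-mq2-lb1-db2: max(1, 4, 4, 1, 1, 8) = 8
Smallest bottleneck: 4.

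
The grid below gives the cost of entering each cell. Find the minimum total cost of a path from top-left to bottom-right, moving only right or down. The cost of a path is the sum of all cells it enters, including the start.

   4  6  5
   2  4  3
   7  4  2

Take (0,0)→(1,0)→(1,1)→(1,2)→(2,2) for a total of 4 + 2 + 4 + 3 + 2 = 15.

15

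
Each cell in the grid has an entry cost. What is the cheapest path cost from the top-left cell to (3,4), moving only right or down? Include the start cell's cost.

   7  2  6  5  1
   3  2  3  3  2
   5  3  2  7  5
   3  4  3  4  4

Take r0c0 r0c1 r1c1 r1c2 r2c2 r3c2 r3c3 r3c4 for a total of 7 + 2 + 2 + 3 + 2 + 3 + 4 + 4 = 27.
(Top row then right column would cost 32.)

27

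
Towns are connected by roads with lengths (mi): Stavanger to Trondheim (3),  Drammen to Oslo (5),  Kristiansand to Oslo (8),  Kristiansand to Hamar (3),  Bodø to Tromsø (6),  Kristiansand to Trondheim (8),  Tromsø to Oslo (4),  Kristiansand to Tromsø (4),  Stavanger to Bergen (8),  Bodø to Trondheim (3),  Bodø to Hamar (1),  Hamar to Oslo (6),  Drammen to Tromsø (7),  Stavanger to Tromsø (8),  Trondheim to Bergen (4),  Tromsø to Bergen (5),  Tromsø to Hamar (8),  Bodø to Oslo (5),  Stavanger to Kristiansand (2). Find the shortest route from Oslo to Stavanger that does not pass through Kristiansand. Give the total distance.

11

Comparing a few candidate routes:
Oslo→Hamar→Bodø→Trondheim→Stavanger: 6 + 1 + 3 + 3 = 13
Oslo→Bodø→Trondheim→Stavanger: 5 + 3 + 3 = 11
Oslo→Tromsø→Stavanger: 4 + 8 = 12
Best route has total 11 mi.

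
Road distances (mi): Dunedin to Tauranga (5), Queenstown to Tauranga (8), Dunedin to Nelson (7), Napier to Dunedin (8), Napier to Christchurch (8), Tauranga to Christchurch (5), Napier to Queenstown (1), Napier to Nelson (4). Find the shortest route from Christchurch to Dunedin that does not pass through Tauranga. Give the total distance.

Candidate routes:
Christchurch-Napier-Dunedin: 8 + 8 = 16
Christchurch-Napier-Nelson-Dunedin: 8 + 4 + 7 = 19
The minimum is 16 mi.

16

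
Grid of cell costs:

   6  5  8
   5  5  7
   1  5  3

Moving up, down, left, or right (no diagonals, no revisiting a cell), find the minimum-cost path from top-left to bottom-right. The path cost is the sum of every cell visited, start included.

Take (0,0) -> (1,0) -> (2,0) -> (2,1) -> (2,2) for a total of 6 + 5 + 1 + 5 + 3 = 20.

20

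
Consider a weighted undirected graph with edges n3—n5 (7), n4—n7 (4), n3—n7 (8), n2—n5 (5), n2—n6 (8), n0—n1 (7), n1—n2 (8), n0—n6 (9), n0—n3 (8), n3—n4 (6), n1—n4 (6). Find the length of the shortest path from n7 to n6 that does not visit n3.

26

Candidate routes:
n7 - n4 - n1 - n0 - n6: 4 + 6 + 7 + 9 = 26
n7 - n4 - n1 - n2 - n6: 4 + 6 + 8 + 8 = 26
Best route has total 26.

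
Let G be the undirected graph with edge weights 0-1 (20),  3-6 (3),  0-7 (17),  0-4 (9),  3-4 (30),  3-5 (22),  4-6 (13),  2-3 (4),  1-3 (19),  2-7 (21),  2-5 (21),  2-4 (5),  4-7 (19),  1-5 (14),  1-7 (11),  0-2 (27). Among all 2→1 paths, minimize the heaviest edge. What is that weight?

17

Comparing a few candidate routes:
2 - 4 - 0 - 7 - 1: max(5, 9, 17, 11) = 17
2 - 3 - 6 - 4 - 0 - 7 - 1: max(4, 3, 13, 9, 17, 11) = 17
2 - 4 - 7 - 1: max(5, 19, 11) = 19
2 - 3 - 1: max(4, 19) = 19
2 - 3 - 6 - 4 - 7 - 1: max(4, 3, 13, 19, 11) = 19
2 - 4 - 6 - 3 - 1: max(5, 13, 3, 19) = 19
The minimum achievable maximum is 17.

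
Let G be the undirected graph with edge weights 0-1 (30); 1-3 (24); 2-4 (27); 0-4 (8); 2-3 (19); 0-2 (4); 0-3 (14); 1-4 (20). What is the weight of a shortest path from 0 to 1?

28

A few of the 0→1 routes:
0→4→2→3→1: 8 + 27 + 19 + 24 = 78
0→2→4→1: 4 + 27 + 20 = 51
0→1: 30
0→3→1: 14 + 24 = 38
0→4→1: 8 + 20 = 28
0→2→3→1: 4 + 19 + 24 = 47
Shortest: 28.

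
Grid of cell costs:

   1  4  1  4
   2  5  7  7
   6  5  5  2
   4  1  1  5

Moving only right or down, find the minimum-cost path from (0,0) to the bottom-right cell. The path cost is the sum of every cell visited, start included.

20

Path r0c0 -> r1c0 -> r1c1 -> r2c1 -> r3c1 -> r3c2 -> r3c3: 1 + 2 + 5 + 5 + 1 + 1 + 5 = 20.
For comparison, the top-then-right route costs 24.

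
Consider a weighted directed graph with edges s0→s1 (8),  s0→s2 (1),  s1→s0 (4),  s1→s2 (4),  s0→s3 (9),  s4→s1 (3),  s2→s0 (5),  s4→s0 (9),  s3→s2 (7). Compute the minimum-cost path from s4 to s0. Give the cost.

7

Candidate routes:
s4 -> s0: 9
s4 -> s1 -> s0: 3 + 4 = 7
s4 -> s1 -> s2 -> s0: 3 + 4 + 5 = 12
The minimum is 7.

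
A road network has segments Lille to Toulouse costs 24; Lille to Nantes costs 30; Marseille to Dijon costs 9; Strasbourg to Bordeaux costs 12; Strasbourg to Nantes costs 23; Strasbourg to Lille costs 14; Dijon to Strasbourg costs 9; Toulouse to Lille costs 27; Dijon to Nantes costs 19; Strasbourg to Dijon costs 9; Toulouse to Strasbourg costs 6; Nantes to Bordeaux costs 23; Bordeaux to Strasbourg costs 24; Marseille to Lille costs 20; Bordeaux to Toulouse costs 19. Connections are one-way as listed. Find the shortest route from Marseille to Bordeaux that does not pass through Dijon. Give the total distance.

Routes from Marseille to Bordeaux avoiding Dijon:
Marseille -> Lille -> Toulouse -> Strasbourg -> Nantes -> Bordeaux: 20 + 24 + 6 + 23 + 23 = 96
Marseille -> Lille -> Toulouse -> Strasbourg -> Bordeaux: 20 + 24 + 6 + 12 = 62
Marseille -> Lille -> Nantes -> Bordeaux: 20 + 30 + 23 = 73
Best route has total 62.

62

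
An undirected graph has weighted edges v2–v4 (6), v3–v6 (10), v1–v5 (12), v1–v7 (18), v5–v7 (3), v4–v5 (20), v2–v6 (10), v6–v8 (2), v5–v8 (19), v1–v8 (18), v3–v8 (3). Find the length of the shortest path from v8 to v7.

22

Checking several routes:
v8→v1→v7: 18 + 18 = 36
v8→v1→v5→v7: 18 + 12 + 3 = 33
v8→v5→v1→v7: 19 + 12 + 18 = 49
v8→v5→v7: 19 + 3 = 22
v8→v6→v2→v4→v5→v7: 2 + 10 + 6 + 20 + 3 = 41
Shortest: 22.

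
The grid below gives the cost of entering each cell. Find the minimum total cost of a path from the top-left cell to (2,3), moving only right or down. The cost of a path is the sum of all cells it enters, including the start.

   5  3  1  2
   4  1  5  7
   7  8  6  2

Best path: r0c0 → r0c1 → r0c2 → r0c3 → r1c3 → r2c3
Cost: 5 + 3 + 1 + 2 + 7 + 2 = 20

20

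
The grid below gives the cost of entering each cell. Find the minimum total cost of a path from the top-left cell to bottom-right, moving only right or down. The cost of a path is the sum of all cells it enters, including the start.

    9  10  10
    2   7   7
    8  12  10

35

One optimal route is r0c0 -> r1c0 -> r1c1 -> r1c2 -> r2c2.
Its cost is 9 + 2 + 7 + 7 + 10 = 35.
(Top row then right column would cost 46.)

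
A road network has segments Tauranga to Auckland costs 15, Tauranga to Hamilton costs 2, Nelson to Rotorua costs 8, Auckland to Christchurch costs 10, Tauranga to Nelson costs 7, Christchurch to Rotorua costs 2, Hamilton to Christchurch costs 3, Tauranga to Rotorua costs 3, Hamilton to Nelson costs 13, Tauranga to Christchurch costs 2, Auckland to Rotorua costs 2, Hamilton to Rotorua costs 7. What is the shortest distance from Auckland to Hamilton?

7

Comparing a few candidate routes:
Auckland → Rotorua → Christchurch → Hamilton: 2 + 2 + 3 = 7
Auckland → Rotorua → Christchurch → Tauranga → Hamilton: 2 + 2 + 2 + 2 = 8
Auckland → Rotorua → Tauranga → Hamilton: 2 + 3 + 2 = 7
Best route has total 7.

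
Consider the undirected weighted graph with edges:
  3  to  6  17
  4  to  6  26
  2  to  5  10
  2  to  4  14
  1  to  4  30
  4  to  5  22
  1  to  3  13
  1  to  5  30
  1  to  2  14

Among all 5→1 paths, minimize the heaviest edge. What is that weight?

14

Comparing a few candidate routes:
5 → 2 → 1: max(10, 14) = 14
5 → 4 → 6 → 3 → 1: max(22, 26, 17, 13) = 26
5 → 4 → 2 → 1: max(22, 14, 14) = 22
The minimum achievable maximum is 14.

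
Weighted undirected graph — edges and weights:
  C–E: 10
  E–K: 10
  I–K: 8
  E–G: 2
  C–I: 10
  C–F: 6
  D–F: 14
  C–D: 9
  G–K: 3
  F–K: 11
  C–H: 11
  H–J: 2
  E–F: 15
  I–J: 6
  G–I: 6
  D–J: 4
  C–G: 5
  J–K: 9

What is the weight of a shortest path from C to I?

10

Comparing a few candidate routes:
C - G - I: 5 + 6 = 11
C - H - J - I: 11 + 2 + 6 = 19
C - G - K - I: 5 + 3 + 8 = 16
C - I: 10
C - E - G - I: 10 + 2 + 6 = 18
Best route has total 10.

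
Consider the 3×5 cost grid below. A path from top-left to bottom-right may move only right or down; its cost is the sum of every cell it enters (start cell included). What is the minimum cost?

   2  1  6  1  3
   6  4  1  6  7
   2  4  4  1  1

Take (0,0) (0,1) (1,1) (1,2) (2,2) (2,3) (2,4) for a total of 2 + 1 + 4 + 1 + 4 + 1 + 1 = 14.

14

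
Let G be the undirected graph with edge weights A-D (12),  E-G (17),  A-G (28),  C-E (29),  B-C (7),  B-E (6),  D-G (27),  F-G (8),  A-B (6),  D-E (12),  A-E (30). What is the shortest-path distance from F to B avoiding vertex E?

42

Paths from F to B avoiding E:
F → G → A → B: 8 + 28 + 6 = 42
F → G → D → A → B: 8 + 27 + 12 + 6 = 53
The minimum is 42.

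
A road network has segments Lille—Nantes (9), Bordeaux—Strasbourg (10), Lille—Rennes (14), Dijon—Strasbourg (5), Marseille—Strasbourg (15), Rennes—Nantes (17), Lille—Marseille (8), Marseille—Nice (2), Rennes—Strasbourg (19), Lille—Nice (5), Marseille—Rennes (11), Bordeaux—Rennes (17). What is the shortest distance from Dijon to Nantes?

36

Checking several routes:
Dijon→Strasbourg→Rennes→Nantes: 5 + 19 + 17 = 41
Dijon→Strasbourg→Marseille→Nice→Lille→Nantes: 5 + 15 + 2 + 5 + 9 = 36
Dijon→Strasbourg→Rennes→Lille→Nantes: 5 + 19 + 14 + 9 = 47
Dijon→Strasbourg→Marseille→Lille→Nantes: 5 + 15 + 8 + 9 = 37
Shortest: 36 km.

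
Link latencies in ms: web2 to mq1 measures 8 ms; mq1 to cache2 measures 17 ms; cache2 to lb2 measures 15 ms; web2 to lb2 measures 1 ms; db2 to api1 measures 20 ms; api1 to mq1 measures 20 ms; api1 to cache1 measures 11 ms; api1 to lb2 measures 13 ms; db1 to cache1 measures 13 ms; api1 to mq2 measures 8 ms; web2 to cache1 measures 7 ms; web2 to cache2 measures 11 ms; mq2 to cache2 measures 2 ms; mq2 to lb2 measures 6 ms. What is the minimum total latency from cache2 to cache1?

Some routes from cache2 to cache1:
cache2 -> web2 -> cache1: 11 + 7 = 18
cache2 -> mq2 -> lb2 -> web2 -> cache1: 2 + 6 + 1 + 7 = 16
cache2 -> mq2 -> api1 -> cache1: 2 + 8 + 11 = 21
The minimum is 16 ms.

16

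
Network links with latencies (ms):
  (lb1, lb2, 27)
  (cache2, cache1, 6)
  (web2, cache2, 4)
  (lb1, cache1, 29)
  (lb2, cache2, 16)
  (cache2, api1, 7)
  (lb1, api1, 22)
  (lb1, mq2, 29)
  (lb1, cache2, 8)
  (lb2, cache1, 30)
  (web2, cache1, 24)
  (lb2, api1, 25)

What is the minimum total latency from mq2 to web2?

A few of the mq2→web2 routes:
mq2-lb1-api1-cache2-web2: 29 + 22 + 7 + 4 = 62
mq2-lb1-cache1-cache2-web2: 29 + 29 + 6 + 4 = 68
mq2-lb1-cache2-web2: 29 + 8 + 4 = 41
mq2-lb1-lb2-cache2-web2: 29 + 27 + 16 + 4 = 76
mq2-lb1-cache2-cache1-web2: 29 + 8 + 6 + 24 = 67
Shortest: 41 ms.

41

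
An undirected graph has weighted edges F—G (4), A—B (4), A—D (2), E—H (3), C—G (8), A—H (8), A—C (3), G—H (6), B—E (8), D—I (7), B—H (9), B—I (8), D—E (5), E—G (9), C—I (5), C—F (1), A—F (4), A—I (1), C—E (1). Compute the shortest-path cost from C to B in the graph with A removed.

9

Comparing a few candidate routes:
C - E - H - B: 1 + 3 + 9 = 13
C - I - B: 5 + 8 = 13
C - E - B: 1 + 8 = 9
Best route has total 9.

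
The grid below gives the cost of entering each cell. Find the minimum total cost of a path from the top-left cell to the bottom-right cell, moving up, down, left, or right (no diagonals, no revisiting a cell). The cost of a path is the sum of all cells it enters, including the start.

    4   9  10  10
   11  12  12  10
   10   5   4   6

Best path: (0,0) -> (0,1) -> (1,1) -> (2,1) -> (2,2) -> (2,3)
Cost: 4 + 9 + 12 + 5 + 4 + 6 = 40

40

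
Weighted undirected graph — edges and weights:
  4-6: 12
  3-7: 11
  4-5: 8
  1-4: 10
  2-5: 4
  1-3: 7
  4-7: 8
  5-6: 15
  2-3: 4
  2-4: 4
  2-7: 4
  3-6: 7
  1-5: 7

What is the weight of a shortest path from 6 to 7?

15

A few of the 6→7 routes:
6 → 4 → 2 → 7: 12 + 4 + 4 = 20
6 → 3 → 7: 7 + 11 = 18
6 → 3 → 2 → 7: 7 + 4 + 4 = 15
6 → 4 → 7: 12 + 8 = 20
Shortest: 15.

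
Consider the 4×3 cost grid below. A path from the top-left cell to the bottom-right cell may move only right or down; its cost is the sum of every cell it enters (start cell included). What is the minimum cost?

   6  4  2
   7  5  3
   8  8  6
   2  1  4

Cheapest: [0,0] -> [0,1] -> [0,2] -> [1,2] -> [2,2] -> [3,2]
  6 + 4 + 2 + 3 + 6 + 4 = 25

25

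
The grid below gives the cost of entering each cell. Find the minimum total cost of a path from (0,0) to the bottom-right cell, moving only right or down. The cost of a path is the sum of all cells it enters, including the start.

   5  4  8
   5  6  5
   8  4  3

22

Cheapest: [0,0] → [0,1] → [1,1] → [2,1] → [2,2]
  5 + 4 + 6 + 4 + 3 = 22
For comparison, the top-then-right route costs 25.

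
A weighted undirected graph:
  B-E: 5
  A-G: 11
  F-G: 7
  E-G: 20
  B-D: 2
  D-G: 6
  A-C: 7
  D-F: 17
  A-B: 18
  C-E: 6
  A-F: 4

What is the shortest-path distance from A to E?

13

Comparing a few candidate routes:
A - B - E: 18 + 5 = 23
A - C - E: 7 + 6 = 13
A - G - D - B - E: 11 + 6 + 2 + 5 = 24
A - F - D - B - E: 4 + 17 + 2 + 5 = 28
A - F - G - D - B - E: 4 + 7 + 6 + 2 + 5 = 24
Best route has total 13.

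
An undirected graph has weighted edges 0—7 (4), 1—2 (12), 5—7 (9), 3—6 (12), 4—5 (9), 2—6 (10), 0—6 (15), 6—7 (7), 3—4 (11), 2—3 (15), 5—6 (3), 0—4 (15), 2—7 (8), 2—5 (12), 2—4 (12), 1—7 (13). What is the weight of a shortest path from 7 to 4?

Comparing a few candidate routes:
7 → 2 → 4: 8 + 12 = 20
7 → 0 → 4: 4 + 15 = 19
7 → 5 → 4: 9 + 9 = 18
7 → 6 → 5 → 4: 7 + 3 + 9 = 19
7 → 6 → 2 → 4: 7 + 10 + 12 = 29
Best route has total 18.

18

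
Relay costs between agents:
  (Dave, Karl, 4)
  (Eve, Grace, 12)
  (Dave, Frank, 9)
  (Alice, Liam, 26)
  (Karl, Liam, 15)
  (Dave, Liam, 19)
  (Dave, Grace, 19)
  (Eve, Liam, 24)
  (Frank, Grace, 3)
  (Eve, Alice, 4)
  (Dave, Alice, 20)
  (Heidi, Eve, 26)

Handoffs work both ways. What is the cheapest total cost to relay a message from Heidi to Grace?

38

Some routes from Heidi to Grace:
Heidi→Eve→Grace: 26 + 12 = 38
Heidi→Eve→Alice→Dave→Grace: 26 + 4 + 20 + 19 = 69
Heidi→Eve→Liam→Karl→Dave→Frank→Grace: 26 + 24 + 15 + 4 + 9 + 3 = 81
Heidi→Eve→Alice→Dave→Frank→Grace: 26 + 4 + 20 + 9 + 3 = 62
Best route has total 38.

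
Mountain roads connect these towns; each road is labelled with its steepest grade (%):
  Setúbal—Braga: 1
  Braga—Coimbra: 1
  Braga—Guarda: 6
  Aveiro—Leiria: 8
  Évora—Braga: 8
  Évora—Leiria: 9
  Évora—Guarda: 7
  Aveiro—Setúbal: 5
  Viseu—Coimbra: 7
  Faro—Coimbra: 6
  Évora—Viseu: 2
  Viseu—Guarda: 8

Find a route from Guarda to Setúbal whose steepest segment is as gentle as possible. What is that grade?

Checking several routes:
Guarda-Viseu-Coimbra-Braga-Setúbal: max(8, 7, 1, 1) = 8
Guarda-Évora-Braga-Setúbal: max(7, 8, 1) = 8
Guarda-Évora-Viseu-Coimbra-Braga-Setúbal: max(7, 2, 7, 1, 1) = 7
Guarda-Viseu-Évora-Leiria-Aveiro-Setúbal: max(8, 2, 9, 8, 5) = 9
Guarda-Braga-Setúbal: max(6, 1) = 6
Guarda-Viseu-Évora-Braga-Setúbal: max(8, 2, 8, 1) = 8
The minimum achievable maximum is 6%.

6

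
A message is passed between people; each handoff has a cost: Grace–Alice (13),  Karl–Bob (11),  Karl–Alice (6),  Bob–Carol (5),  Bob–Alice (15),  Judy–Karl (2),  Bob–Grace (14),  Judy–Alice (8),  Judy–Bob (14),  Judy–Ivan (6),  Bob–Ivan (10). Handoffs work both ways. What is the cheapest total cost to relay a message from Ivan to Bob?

10

A few of the Ivan→Bob routes:
Ivan -> Judy -> Alice -> Bob: 6 + 8 + 15 = 29
Ivan -> Judy -> Karl -> Bob: 6 + 2 + 11 = 19
Ivan -> Bob: 10
Ivan -> Judy -> Bob: 6 + 14 = 20
Shortest: 10.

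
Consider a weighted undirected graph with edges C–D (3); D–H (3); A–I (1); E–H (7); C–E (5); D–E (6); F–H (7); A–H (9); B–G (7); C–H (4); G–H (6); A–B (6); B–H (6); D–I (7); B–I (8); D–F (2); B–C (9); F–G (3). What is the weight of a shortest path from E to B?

Comparing a few candidate routes:
E - D - H - B: 6 + 3 + 6 = 15
E - C - H - B: 5 + 4 + 6 = 15
E - C - B: 5 + 9 = 14
E - H - B: 7 + 6 = 13
Shortest: 13.

13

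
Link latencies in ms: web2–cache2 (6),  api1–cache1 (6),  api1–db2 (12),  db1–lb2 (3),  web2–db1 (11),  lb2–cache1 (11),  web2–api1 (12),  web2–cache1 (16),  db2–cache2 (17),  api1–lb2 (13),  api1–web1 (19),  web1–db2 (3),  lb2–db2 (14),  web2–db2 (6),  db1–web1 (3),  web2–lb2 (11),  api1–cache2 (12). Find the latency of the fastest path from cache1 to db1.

14

A few of the cache1→db1 routes:
cache1 → api1 → db2 → web1 → db1: 6 + 12 + 3 + 3 = 24
cache1 → web2 → db1: 16 + 11 = 27
cache1 → lb2 → db1: 11 + 3 = 14
cache1 → api1 → lb2 → db1: 6 + 13 + 3 = 22
The minimum is 14 ms.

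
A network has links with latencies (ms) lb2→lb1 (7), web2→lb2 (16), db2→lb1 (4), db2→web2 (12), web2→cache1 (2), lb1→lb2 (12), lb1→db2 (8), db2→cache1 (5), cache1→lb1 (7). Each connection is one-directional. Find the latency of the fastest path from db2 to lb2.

16

Routes from db2 to lb2:
db2 -> cache1 -> lb1 -> lb2: 5 + 7 + 12 = 24
db2 -> lb1 -> lb2: 4 + 12 = 16
db2 -> web2 -> cache1 -> lb1 -> lb2: 12 + 2 + 7 + 12 = 33
db2 -> web2 -> lb2: 12 + 16 = 28
Best route has total 16 ms.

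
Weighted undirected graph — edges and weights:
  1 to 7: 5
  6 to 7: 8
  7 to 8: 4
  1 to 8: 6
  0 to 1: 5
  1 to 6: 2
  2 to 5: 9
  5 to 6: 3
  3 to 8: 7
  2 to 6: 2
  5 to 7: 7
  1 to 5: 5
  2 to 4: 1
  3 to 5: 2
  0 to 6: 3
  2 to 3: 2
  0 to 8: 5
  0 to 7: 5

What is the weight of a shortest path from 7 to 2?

Comparing a few candidate routes:
7-6-2: 8 + 2 = 10
7-5-6-2: 7 + 3 + 2 = 12
7-1-6-2: 5 + 2 + 2 = 9
7-5-3-2: 7 + 2 + 2 = 11
7-0-6-2: 5 + 3 + 2 = 10
7-8-3-2: 4 + 7 + 2 = 13
The minimum is 9.

9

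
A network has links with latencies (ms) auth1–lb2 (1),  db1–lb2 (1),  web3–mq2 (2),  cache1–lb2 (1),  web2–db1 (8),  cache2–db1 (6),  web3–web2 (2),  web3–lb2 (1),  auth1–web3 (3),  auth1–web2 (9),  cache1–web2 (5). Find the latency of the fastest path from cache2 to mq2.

10

A few of the cache2→mq2 routes:
cache2 → db1 → lb2 → auth1 → web3 → mq2: 6 + 1 + 1 + 3 + 2 = 13
cache2 → db1 → web2 → web3 → mq2: 6 + 8 + 2 + 2 = 18
cache2 → db1 → lb2 → web3 → mq2: 6 + 1 + 1 + 2 = 10
cache2 → db1 → web2 → cache1 → lb2 → web3 → mq2: 6 + 8 + 5 + 1 + 1 + 2 = 23
cache2 → db1 → lb2 → cache1 → web2 → web3 → mq2: 6 + 1 + 1 + 5 + 2 + 2 = 17
cache2 → db1 → lb2 → auth1 → web2 → web3 → mq2: 6 + 1 + 1 + 9 + 2 + 2 = 21
Best route has total 10 ms.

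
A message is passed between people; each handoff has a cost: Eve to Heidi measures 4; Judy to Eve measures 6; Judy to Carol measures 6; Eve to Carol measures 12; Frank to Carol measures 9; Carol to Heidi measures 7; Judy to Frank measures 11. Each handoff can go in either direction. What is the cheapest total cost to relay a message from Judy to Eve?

Candidate routes:
Judy-Carol-Heidi-Eve: 6 + 7 + 4 = 17
Judy-Frank-Carol-Eve: 11 + 9 + 12 = 32
Judy-Eve: 6
Judy-Carol-Eve: 6 + 12 = 18
Judy-Frank-Carol-Heidi-Eve: 11 + 9 + 7 + 4 = 31
The minimum is 6.

6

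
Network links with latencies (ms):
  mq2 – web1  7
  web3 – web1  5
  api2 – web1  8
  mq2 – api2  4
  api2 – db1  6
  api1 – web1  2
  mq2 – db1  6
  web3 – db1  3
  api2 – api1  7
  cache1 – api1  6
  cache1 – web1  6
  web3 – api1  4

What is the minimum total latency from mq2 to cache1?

13

A few of the mq2→cache1 routes:
mq2 -> api2 -> api1 -> web1 -> cache1: 4 + 7 + 2 + 6 = 19
mq2 -> web1 -> api1 -> cache1: 7 + 2 + 6 = 15
mq2 -> api2 -> web1 -> cache1: 4 + 8 + 6 = 18
mq2 -> api2 -> api1 -> cache1: 4 + 7 + 6 = 17
mq2 -> web1 -> cache1: 7 + 6 = 13
mq2 -> db1 -> web3 -> api1 -> cache1: 6 + 3 + 4 + 6 = 19
Best route has total 13 ms.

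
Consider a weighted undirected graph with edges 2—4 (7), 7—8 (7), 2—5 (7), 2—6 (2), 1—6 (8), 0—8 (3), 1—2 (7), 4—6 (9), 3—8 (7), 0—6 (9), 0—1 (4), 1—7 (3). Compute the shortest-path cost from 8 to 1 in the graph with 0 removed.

10

Candidate routes:
8 -> 7 -> 1: 7 + 3 = 10
Best route has total 10.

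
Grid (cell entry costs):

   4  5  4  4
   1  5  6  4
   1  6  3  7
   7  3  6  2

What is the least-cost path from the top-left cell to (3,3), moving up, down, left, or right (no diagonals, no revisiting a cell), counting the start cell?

23

Cheapest: [0,0] [1,0] [2,0] [2,1] [2,2] [3,2] [3,3]
  4 + 1 + 1 + 6 + 3 + 6 + 2 = 23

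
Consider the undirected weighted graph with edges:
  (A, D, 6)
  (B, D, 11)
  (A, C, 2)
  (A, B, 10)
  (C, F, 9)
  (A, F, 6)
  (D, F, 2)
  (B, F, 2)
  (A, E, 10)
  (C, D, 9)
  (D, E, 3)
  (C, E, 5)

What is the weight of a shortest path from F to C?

Checking several routes:
F-D-C: 2 + 9 = 11
F-D-E-C: 2 + 3 + 5 = 10
F-B-A-C: 2 + 10 + 2 = 14
F-C: 9
F-A-C: 6 + 2 = 8
F-D-A-C: 2 + 6 + 2 = 10
The minimum is 8.

8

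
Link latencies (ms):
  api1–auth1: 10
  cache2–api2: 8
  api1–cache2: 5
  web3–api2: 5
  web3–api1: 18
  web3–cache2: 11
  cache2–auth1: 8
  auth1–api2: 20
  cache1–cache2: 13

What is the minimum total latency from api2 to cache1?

A few of the api2→cache1 routes:
api2 - web3 - api1 - cache2 - cache1: 5 + 18 + 5 + 13 = 41
api2 - auth1 - cache2 - cache1: 20 + 8 + 13 = 41
api2 - web3 - cache2 - cache1: 5 + 11 + 13 = 29
api2 - cache2 - cache1: 8 + 13 = 21
api2 - auth1 - api1 - cache2 - cache1: 20 + 10 + 5 + 13 = 48
Best route has total 21 ms.

21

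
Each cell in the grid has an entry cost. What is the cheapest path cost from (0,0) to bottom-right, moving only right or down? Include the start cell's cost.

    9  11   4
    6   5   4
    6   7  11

Path [0,0] [1,0] [1,1] [1,2] [2,2]: 9 + 6 + 5 + 4 + 11 = 35.
For comparison, the top-then-right route costs 39.

35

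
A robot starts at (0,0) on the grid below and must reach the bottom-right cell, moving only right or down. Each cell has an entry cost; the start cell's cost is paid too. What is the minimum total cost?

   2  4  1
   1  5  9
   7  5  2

Cheapest: r0c0 -> r1c0 -> r1c1 -> r2c1 -> r2c2
  2 + 1 + 5 + 5 + 2 = 15
For comparison, the top-then-right route costs 18.

15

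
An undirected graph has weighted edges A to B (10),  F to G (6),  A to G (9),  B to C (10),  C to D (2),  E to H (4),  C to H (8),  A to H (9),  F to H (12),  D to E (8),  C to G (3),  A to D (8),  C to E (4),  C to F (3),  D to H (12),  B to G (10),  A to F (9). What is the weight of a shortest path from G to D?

Some routes from G to D:
G → C → E → D: 3 + 4 + 8 = 15
G → C → D: 3 + 2 = 5
G → F → C → E → D: 6 + 3 + 4 + 8 = 21
G → F → C → D: 6 + 3 + 2 = 11
G → A → D: 9 + 8 = 17
The minimum is 5.

5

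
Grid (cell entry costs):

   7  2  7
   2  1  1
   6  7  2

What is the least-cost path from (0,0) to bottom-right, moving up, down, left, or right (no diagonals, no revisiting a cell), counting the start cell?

13

Best path: (0,0) -> (0,1) -> (1,1) -> (1,2) -> (2,2)
Cost: 7 + 2 + 1 + 1 + 2 = 13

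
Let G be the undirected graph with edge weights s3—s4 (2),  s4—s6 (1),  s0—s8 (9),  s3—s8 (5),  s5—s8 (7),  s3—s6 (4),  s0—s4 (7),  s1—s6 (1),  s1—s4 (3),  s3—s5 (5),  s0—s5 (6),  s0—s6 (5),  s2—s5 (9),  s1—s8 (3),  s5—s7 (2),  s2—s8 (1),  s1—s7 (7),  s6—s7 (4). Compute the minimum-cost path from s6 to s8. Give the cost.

A few of the s6→s8 routes:
s6 → s4 → s3 → s8: 1 + 2 + 5 = 8
s6 → s4 → s1 → s8: 1 + 3 + 3 = 7
s6 → s1 → s8: 1 + 3 = 4
Shortest: 4.

4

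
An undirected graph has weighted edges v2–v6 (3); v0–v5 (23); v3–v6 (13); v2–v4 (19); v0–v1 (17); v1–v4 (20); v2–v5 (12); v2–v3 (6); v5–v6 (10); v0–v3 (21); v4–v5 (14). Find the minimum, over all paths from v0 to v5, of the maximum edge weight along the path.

20

Checking several routes:
v0 → v1 → v4 → v2 → v6 → v5: max(17, 20, 19, 3, 10) = 20
v0 → v1 → v4 → v2 → v3 → v6 → v5: max(17, 20, 19, 6, 13, 10) = 20
v0 → v3 → v2 → v6 → v5: max(21, 6, 3, 10) = 21
v0 → v3 → v2 → v5: max(21, 6, 12) = 21
v0 → v1 → v4 → v5: max(17, 20, 14) = 20
v0 → v1 → v4 → v2 → v5: max(17, 20, 19, 12) = 20
Smallest bottleneck: 20.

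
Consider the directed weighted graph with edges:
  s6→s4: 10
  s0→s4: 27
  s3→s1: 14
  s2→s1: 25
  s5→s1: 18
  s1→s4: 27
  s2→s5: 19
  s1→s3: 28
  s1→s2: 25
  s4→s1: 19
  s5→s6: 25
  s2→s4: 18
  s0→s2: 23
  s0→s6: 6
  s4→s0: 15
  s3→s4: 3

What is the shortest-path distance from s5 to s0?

50

Paths from s5 to s0:
s5-s1-s3-s4-s0: 18 + 28 + 3 + 15 = 64
s5-s6-s4-s0: 25 + 10 + 15 = 50
s5-s1-s4-s0: 18 + 27 + 15 = 60
s5-s1-s2-s4-s0: 18 + 25 + 18 + 15 = 76
Shortest: 50.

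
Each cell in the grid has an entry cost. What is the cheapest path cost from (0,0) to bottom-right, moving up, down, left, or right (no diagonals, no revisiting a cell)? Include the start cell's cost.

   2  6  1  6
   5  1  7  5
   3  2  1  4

15

Cheapest: [0,0] → [1,0] → [1,1] → [2,1] → [2,2] → [2,3]
  2 + 5 + 1 + 2 + 1 + 4 = 15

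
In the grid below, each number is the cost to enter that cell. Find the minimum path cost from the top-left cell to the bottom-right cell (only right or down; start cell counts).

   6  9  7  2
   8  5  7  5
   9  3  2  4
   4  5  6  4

One optimal route is (0,0) → (1,0) → (1,1) → (2,1) → (2,2) → (2,3) → (3,3).
Its cost is 6 + 8 + 5 + 3 + 2 + 4 + 4 = 32.
For comparison, the top-then-right route costs 37.

32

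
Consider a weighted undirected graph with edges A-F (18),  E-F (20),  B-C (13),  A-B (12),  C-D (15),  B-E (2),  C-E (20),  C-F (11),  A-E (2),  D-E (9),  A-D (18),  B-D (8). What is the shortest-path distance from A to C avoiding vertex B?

Checking several routes:
A -> F -> C: 18 + 11 = 29
A -> D -> E -> C: 18 + 9 + 20 = 47
A -> D -> C: 18 + 15 = 33
A -> E -> F -> C: 2 + 20 + 11 = 33
A -> E -> C: 2 + 20 = 22
A -> E -> D -> C: 2 + 9 + 15 = 26
Best route has total 22.

22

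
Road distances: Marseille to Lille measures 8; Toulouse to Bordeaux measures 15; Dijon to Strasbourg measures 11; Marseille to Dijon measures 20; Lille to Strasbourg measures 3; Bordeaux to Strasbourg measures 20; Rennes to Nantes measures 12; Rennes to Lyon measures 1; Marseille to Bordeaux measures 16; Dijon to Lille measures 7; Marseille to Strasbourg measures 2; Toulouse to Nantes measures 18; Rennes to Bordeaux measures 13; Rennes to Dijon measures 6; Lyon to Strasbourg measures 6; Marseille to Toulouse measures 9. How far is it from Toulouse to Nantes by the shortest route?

18

Comparing a few candidate routes:
Toulouse→Nantes: 18
Toulouse→Marseille→Strasbourg→Lille→Dijon→Rennes→Nantes: 9 + 2 + 3 + 7 + 6 + 12 = 39
Toulouse→Marseille→Lille→Strasbourg→Lyon→Rennes→Nantes: 9 + 8 + 3 + 6 + 1 + 12 = 39
Toulouse→Marseille→Strasbourg→Dijon→Rennes→Nantes: 9 + 2 + 11 + 6 + 12 = 40
Toulouse→Marseille→Strasbourg→Lyon→Rennes→Nantes: 9 + 2 + 6 + 1 + 12 = 30
The minimum is 18.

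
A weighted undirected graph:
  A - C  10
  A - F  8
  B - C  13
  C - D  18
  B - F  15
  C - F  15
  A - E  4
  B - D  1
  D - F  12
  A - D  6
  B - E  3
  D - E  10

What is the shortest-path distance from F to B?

Checking several routes:
F - A - D - B: 8 + 6 + 1 = 15
F - A - E - D - B: 8 + 4 + 10 + 1 = 23
F - B: 15
F - D - B: 12 + 1 = 13
F - A - E - B: 8 + 4 + 3 = 15
The minimum is 13.

13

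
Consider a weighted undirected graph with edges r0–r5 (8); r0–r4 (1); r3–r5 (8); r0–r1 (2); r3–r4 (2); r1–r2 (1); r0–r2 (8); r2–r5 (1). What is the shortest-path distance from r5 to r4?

Paths from r5 to r4:
r5 → r2 → r1 → r0 → r4: 1 + 1 + 2 + 1 = 5
r5 → r3 → r4: 8 + 2 = 10
r5 → r0 → r4: 8 + 1 = 9
r5 → r2 → r0 → r4: 1 + 8 + 1 = 10
The minimum is 5.

5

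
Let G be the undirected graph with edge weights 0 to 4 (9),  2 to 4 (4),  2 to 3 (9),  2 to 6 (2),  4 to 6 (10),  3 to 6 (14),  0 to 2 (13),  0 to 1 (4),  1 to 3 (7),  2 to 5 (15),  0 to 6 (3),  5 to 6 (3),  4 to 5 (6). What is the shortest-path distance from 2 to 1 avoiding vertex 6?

Candidate routes:
2 -> 3 -> 1: 9 + 7 = 16
2 -> 5 -> 4 -> 0 -> 1: 15 + 6 + 9 + 4 = 34
2 -> 0 -> 1: 13 + 4 = 17
2 -> 4 -> 0 -> 1: 4 + 9 + 4 = 17
The minimum is 16.

16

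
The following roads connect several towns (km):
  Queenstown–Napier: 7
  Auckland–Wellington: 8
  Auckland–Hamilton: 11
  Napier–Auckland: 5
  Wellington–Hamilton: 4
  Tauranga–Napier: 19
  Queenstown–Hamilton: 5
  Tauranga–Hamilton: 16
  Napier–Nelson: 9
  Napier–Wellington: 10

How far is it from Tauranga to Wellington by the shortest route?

Checking several routes:
Tauranga → Napier → Auckland → Wellington: 19 + 5 + 8 = 32
Tauranga → Napier → Wellington: 19 + 10 = 29
Tauranga → Hamilton → Wellington: 16 + 4 = 20
Tauranga → Napier → Queenstown → Hamilton → Wellington: 19 + 7 + 5 + 4 = 35
Shortest: 20 km.

20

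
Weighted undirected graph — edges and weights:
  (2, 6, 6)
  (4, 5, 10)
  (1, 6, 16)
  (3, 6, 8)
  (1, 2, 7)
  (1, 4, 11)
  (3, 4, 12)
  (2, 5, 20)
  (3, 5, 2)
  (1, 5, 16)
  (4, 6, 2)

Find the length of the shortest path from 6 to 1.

13

Comparing a few candidate routes:
6 - 1: 16
6 - 2 - 1: 6 + 7 = 13
6 - 3 - 5 - 1: 8 + 2 + 16 = 26
6 - 4 - 5 - 1: 2 + 10 + 16 = 28
6 - 4 - 1: 2 + 11 = 13
Shortest: 13.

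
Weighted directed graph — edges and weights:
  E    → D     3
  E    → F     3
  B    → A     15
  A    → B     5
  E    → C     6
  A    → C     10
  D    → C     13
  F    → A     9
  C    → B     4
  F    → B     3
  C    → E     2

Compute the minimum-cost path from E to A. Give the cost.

12

Routes from E to A:
E→F→B→A: 3 + 3 + 15 = 21
E→F→A: 3 + 9 = 12
E→C→B→A: 6 + 4 + 15 = 25
E→D→C→B→A: 3 + 13 + 4 + 15 = 35
The minimum is 12.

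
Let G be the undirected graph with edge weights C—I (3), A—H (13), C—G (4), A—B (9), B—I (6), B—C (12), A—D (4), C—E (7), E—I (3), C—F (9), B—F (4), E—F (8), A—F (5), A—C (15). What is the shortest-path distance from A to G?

A few of the A→G routes:
A→B→I→C→G: 9 + 6 + 3 + 4 = 22
A→C→G: 15 + 4 = 19
A→F→C→G: 5 + 9 + 4 = 18
Shortest: 18.

18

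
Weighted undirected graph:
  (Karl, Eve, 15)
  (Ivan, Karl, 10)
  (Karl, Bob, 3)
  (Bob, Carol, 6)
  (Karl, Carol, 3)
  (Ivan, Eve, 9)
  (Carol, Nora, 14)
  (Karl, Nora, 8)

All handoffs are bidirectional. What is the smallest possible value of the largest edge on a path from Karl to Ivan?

Paths from Karl to Ivan:
Karl→Eve→Ivan: max(15, 9) = 15
Karl→Ivan: max(10) = 10
Smallest bottleneck: 10.

10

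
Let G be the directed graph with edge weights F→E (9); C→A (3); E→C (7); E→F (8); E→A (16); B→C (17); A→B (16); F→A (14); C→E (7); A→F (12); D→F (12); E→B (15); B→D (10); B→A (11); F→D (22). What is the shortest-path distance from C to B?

19

Routes from C to B:
C -> A -> F -> E -> B: 3 + 12 + 9 + 15 = 39
C -> E -> F -> A -> B: 7 + 8 + 14 + 16 = 45
C -> E -> A -> B: 7 + 16 + 16 = 39
C -> E -> B: 7 + 15 = 22
C -> A -> B: 3 + 16 = 19
Shortest: 19.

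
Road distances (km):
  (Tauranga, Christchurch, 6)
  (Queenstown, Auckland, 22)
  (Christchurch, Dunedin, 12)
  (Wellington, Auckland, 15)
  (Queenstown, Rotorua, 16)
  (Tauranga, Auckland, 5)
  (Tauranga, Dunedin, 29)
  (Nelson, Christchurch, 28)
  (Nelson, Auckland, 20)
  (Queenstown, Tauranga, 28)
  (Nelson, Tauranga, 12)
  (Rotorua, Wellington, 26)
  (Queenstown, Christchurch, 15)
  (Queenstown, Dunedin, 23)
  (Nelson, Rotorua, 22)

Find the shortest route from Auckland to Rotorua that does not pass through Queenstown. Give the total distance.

39

Candidate routes:
Auckland -> Tauranga -> Dunedin -> Christchurch -> Nelson -> Rotorua: 5 + 29 + 12 + 28 + 22 = 96
Auckland -> Nelson -> Rotorua: 20 + 22 = 42
Auckland -> Tauranga -> Christchurch -> Nelson -> Rotorua: 5 + 6 + 28 + 22 = 61
Auckland -> Tauranga -> Nelson -> Rotorua: 5 + 12 + 22 = 39
Auckland -> Wellington -> Rotorua: 15 + 26 = 41
Best route has total 39 km.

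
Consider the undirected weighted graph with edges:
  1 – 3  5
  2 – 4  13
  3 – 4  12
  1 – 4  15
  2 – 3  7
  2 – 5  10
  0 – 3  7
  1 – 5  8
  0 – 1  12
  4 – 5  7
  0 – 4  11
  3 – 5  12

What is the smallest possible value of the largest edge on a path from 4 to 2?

Comparing a few candidate routes:
4-0-3-1-5-2: max(11, 7, 5, 8, 10) = 11
4-5-2: max(7, 10) = 10
4-5-1-3-2: max(7, 8, 5, 7) = 8
The minimum achievable maximum is 8.

8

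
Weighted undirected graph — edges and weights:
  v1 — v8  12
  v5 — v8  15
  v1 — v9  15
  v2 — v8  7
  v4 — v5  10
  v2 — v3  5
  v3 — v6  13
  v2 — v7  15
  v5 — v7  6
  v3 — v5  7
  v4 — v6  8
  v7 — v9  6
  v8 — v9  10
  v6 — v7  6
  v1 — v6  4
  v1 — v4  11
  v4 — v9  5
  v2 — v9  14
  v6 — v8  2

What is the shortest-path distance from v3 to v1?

Some routes from v3 to v1:
v3-v6-v1: 13 + 4 = 17
v3-v2-v8-v1: 5 + 7 + 12 = 24
v3-v5-v7-v6-v1: 7 + 6 + 6 + 4 = 23
v3-v2-v8-v6-v1: 5 + 7 + 2 + 4 = 18
Shortest: 17.

17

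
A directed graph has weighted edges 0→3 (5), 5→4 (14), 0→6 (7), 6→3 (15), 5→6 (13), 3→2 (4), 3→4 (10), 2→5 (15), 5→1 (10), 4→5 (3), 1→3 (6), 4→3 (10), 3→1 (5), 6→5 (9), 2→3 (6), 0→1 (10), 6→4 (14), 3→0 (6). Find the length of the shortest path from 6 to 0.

21

Some routes from 6 to 0:
6 -> 5 -> 1 -> 3 -> 0: 9 + 10 + 6 + 6 = 31
6 -> 4 -> 3 -> 0: 14 + 10 + 6 = 30
6 -> 3 -> 0: 15 + 6 = 21
The minimum is 21.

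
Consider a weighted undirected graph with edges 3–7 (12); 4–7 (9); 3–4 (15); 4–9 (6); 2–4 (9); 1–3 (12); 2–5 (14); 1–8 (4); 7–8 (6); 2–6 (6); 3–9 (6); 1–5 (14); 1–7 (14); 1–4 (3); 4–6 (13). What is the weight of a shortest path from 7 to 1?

Comparing a few candidate routes:
7-3-9-4-1: 12 + 6 + 6 + 3 = 27
7-8-1: 6 + 4 = 10
7-1: 14
7-3-1: 12 + 12 = 24
7-4-1: 9 + 3 = 12
Shortest: 10.

10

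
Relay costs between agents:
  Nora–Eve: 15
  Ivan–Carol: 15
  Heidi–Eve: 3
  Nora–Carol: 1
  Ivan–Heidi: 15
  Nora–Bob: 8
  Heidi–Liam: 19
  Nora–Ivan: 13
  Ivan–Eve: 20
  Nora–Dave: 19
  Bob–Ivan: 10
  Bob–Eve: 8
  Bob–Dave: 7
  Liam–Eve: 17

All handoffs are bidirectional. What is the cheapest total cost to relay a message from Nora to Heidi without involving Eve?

28

Routes from Nora to Heidi avoiding Eve:
Nora-Carol-Ivan-Heidi: 1 + 15 + 15 = 31
Nora-Dave-Bob-Ivan-Heidi: 19 + 7 + 10 + 15 = 51
Nora-Bob-Ivan-Heidi: 8 + 10 + 15 = 33
Nora-Ivan-Heidi: 13 + 15 = 28
The minimum is 28.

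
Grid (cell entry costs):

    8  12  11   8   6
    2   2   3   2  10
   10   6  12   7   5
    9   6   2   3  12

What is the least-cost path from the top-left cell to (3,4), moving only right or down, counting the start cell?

39

One optimal route is (0,0) -> (1,0) -> (1,1) -> (1,2) -> (1,3) -> (2,3) -> (3,3) -> (3,4).
Its cost is 8 + 2 + 2 + 3 + 2 + 7 + 3 + 12 = 39.
(Top row then right column would cost 72.)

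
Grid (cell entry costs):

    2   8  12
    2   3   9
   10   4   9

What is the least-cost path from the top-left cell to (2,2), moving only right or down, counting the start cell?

20

Cheapest: (0,0) -> (1,0) -> (1,1) -> (2,1) -> (2,2)
  2 + 2 + 3 + 4 + 9 = 20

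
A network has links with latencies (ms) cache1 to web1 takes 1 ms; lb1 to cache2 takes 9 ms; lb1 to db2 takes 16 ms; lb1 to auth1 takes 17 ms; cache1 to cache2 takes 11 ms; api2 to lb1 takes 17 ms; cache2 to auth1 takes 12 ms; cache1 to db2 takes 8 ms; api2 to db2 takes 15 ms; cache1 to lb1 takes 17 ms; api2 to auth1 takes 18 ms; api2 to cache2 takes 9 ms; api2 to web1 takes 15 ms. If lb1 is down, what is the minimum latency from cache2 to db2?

Comparing a few candidate routes:
cache2→cache1→web1→api2→db2: 11 + 1 + 15 + 15 = 42
cache2→api2→web1→cache1→db2: 9 + 15 + 1 + 8 = 33
cache2→auth1→api2→db2: 12 + 18 + 15 = 45
cache2→api2→db2: 9 + 15 = 24
cache2→cache1→db2: 11 + 8 = 19
The minimum is 19 ms.

19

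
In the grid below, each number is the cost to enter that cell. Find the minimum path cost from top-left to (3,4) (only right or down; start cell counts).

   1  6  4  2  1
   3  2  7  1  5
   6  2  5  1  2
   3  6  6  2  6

One optimal route is [0,0] → [1,0] → [1,1] → [2,1] → [2,2] → [2,3] → [2,4] → [3,4].
Its cost is 1 + 3 + 2 + 2 + 5 + 1 + 2 + 6 = 22.

22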